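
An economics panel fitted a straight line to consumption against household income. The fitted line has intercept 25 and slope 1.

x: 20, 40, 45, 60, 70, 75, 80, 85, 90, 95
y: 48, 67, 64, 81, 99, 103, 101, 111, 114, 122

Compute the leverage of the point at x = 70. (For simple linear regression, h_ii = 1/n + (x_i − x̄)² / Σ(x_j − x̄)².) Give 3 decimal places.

h = 0.103

x̄ = (20 + 40 + 45 + 60 + 70 + 75 + 80 + 85 + 90 + 95)/10 = 66
Σ(x − x̄)² = 2116 + 676 + 441 + 36 + 16 + 81 + 196 + 361 + 576 + 841 = 5340
h = 1/10 + (4)²/5340 = 0.1 + 0.00299625 = 0.103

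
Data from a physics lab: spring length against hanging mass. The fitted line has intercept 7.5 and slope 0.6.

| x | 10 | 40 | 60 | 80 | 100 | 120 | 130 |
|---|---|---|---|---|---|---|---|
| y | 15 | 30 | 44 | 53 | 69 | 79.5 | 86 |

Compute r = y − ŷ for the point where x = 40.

ŷ = 7.5 + 0.6·40 = 31.5
r = 30 − 31.5 = -1.5

r = -1.5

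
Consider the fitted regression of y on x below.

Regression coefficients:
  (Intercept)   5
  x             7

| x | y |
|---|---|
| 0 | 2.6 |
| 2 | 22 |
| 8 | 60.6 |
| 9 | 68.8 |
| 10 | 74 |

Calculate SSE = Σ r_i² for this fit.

SSE = 16.56

x=0: ŷ = 5 + 7·0 = 5; r = 2.6 − 5 = -2.4
x=2: ŷ = 5 + 7·2 = 19; r = 22 − 19 = 3
x=8: ŷ = 5 + 7·8 = 61; r = 60.6 − 61 = -0.4
x=9: ŷ = 5 + 7·9 = 68; r = 68.8 − 68 = 0.8
x=10: ŷ = 5 + 7·10 = 75; r = 74 − 75 = -1
SSE = 5.76 + 9 + 0.16 + 0.64 + 1 = 16.56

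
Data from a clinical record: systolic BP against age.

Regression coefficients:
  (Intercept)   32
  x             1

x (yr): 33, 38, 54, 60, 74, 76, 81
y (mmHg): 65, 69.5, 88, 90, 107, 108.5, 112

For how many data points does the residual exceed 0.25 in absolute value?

6

x=33: ŷ = 32 + 33 = 65; e = 65 − 65 = 0
x=38: ŷ = 32 + 38 = 70; e = 69.5 − 70 = -0.5
x=54: ŷ = 32 + 54 = 86; e = 88 − 86 = 2
x=60: ŷ = 32 + 60 = 92; e = 90 − 92 = -2
x=74: ŷ = 32 + 74 = 106; e = 107 − 106 = 1
x=76: ŷ = 32 + 76 = 108; e = 108.5 − 108 = 0.5
x=81: ŷ = 32 + 81 = 113; e = 112 − 113 = -1
|e| > 0.25: x=38 (|e|=0.5), x=54 (|e|=2), x=60 (|e|=2), x=74 (|e|=1), x=76 (|e|=0.5), x=81 (|e|=1) → 6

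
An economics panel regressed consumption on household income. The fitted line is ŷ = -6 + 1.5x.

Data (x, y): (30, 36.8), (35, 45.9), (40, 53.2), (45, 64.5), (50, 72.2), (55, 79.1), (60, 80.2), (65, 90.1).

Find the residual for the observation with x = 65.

e = -1.4

ŷ = -6 + 1.5·65 = 91.5
e = 90.1 − 91.5 = -1.4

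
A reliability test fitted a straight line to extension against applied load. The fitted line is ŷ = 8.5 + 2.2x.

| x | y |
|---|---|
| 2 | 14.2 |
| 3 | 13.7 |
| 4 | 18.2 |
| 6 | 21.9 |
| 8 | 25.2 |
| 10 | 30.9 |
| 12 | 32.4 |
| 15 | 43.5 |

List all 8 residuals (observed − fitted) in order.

1.3, -1.4, 0.9, 0.2, -0.9, 0.4, -2.5, 2

x=2: ŷ = 8.5 + 2.2·2 = 12.9; e = 14.2 − 12.9 = 1.3
x=3: ŷ = 8.5 + 2.2·3 = 15.1; e = 13.7 − 15.1 = -1.4
x=4: ŷ = 8.5 + 2.2·4 = 17.3; e = 18.2 − 17.3 = 0.9
x=6: ŷ = 8.5 + 2.2·6 = 21.7; e = 21.9 − 21.7 = 0.2
x=8: ŷ = 8.5 + 2.2·8 = 26.1; e = 25.2 − 26.1 = -0.9
x=10: ŷ = 8.5 + 2.2·10 = 30.5; e = 30.9 − 30.5 = 0.4
x=12: ŷ = 8.5 + 2.2·12 = 34.9; e = 32.4 − 34.9 = -2.5
x=15: ŷ = 8.5 + 2.2·15 = 41.5; e = 43.5 − 41.5 = 2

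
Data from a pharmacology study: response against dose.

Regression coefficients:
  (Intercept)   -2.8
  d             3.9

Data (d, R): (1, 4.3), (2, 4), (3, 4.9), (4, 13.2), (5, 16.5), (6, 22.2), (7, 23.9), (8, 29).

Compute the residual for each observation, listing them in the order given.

3.2, -1, -4, 0.4, -0.2, 1.6, -0.6, 0.6

d=1: R̂ = -2.8 + 3.9·1 = 1.1; e = 4.3 − 1.1 = 3.2
d=2: R̂ = -2.8 + 3.9·2 = 5; e = 4 − 5 = -1
d=3: R̂ = -2.8 + 3.9·3 = 8.9; e = 4.9 − 8.9 = -4
d=4: R̂ = -2.8 + 3.9·4 = 12.8; e = 13.2 − 12.8 = 0.4
d=5: R̂ = -2.8 + 3.9·5 = 16.7; e = 16.5 − 16.7 = -0.2
d=6: R̂ = -2.8 + 3.9·6 = 20.6; e = 22.2 − 20.6 = 1.6
d=7: R̂ = -2.8 + 3.9·7 = 24.5; e = 23.9 − 24.5 = -0.6
d=8: R̂ = -2.8 + 3.9·8 = 28.4; e = 29 − 28.4 = 0.6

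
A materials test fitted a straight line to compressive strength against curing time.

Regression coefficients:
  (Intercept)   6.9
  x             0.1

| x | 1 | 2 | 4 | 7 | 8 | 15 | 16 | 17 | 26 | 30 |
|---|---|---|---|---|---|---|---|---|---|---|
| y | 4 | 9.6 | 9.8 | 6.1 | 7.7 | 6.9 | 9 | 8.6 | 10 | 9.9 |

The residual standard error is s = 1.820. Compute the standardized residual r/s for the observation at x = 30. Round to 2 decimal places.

ŷ = 6.9 + 0.1·30 = 9.9
r = 9.9 − 9.9 = 0
r/s = 0 / 1.820 = 0.00

0.00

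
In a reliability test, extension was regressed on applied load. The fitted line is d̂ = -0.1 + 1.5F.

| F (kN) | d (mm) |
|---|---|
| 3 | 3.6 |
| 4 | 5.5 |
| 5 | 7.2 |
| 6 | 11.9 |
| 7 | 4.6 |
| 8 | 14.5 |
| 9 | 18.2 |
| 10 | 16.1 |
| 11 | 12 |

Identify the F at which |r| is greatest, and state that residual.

F = 7, r = -5.8

F=3: d̂ = -0.1 + 1.5·3 = 4.4; r = 3.6 − 4.4 = -0.8
F=4: d̂ = -0.1 + 1.5·4 = 5.9; r = 5.5 − 5.9 = -0.4
F=5: d̂ = -0.1 + 1.5·5 = 7.4; r = 7.2 − 7.4 = -0.2
F=6: d̂ = -0.1 + 1.5·6 = 8.9; r = 11.9 − 8.9 = 3
F=7: d̂ = -0.1 + 1.5·7 = 10.4; r = 4.6 − 10.4 = -5.8
F=8: d̂ = -0.1 + 1.5·8 = 11.9; r = 14.5 − 11.9 = 2.6
F=9: d̂ = -0.1 + 1.5·9 = 13.4; r = 18.2 − 13.4 = 4.8
F=10: d̂ = -0.1 + 1.5·10 = 14.9; r = 16.1 − 14.9 = 1.2
F=11: d̂ = -0.1 + 1.5·11 = 16.4; r = 12 − 16.4 = -4.4
Largest |r| is 5.8 at F = 7, residual -5.8.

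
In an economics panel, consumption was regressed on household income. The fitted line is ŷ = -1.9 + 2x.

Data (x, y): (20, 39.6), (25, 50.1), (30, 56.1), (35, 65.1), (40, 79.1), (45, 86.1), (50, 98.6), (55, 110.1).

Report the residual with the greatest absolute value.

r = -3

x=20: ŷ = -1.9 + 2·20 = 38.1; r = 39.6 − 38.1 = 1.5
x=25: ŷ = -1.9 + 2·25 = 48.1; r = 50.1 − 48.1 = 2
x=30: ŷ = -1.9 + 2·30 = 58.1; r = 56.1 − 58.1 = -2
x=35: ŷ = -1.9 + 2·35 = 68.1; r = 65.1 − 68.1 = -3
x=40: ŷ = -1.9 + 2·40 = 78.1; r = 79.1 − 78.1 = 1
x=45: ŷ = -1.9 + 2·45 = 88.1; r = 86.1 − 88.1 = -2
x=50: ŷ = -1.9 + 2·50 = 98.1; r = 98.6 − 98.1 = 0.5
x=55: ŷ = -1.9 + 2·55 = 108.1; r = 110.1 − 108.1 = 2
Largest |r| is 3 at x = 35, residual -3.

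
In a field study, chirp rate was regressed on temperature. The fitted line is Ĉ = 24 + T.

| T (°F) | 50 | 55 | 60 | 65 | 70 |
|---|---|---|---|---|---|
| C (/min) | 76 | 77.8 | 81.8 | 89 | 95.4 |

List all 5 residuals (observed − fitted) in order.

T=50: Ĉ = 24 + 50 = 74; r = 76 − 74 = 2
T=55: Ĉ = 24 + 55 = 79; r = 77.8 − 79 = -1.2
T=60: Ĉ = 24 + 60 = 84; r = 81.8 − 84 = -2.2
T=65: Ĉ = 24 + 65 = 89; r = 89 − 89 = 0
T=70: Ĉ = 24 + 70 = 94; r = 95.4 − 94 = 1.4

2, -1.2, -2.2, 0, 1.4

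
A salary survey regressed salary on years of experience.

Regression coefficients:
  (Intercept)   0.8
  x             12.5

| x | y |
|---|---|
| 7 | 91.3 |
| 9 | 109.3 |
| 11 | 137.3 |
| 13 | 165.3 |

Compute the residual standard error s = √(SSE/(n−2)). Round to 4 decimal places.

s = 3.8730

x=7: ŷ = 0.8 + 12.5·7 = 88.3; e = 91.3 − 88.3 = 3
x=9: ŷ = 0.8 + 12.5·9 = 113.3; e = 109.3 − 113.3 = -4
x=11: ŷ = 0.8 + 12.5·11 = 138.3; e = 137.3 − 138.3 = -1
x=13: ŷ = 0.8 + 12.5·13 = 163.3; e = 165.3 − 163.3 = 2
SSE = 9 + 16 + 1 + 4 = 30
s = √(30/2) = √15 ≈ 3.8730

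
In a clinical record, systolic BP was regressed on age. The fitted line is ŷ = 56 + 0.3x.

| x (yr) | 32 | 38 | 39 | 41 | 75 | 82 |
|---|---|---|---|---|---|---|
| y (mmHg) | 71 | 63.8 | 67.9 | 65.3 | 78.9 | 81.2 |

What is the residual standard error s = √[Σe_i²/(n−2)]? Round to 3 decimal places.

s = 3.594

x=32: ŷ = 56 + 0.3·32 = 65.6; e = 71 − 65.6 = 5.4
x=38: ŷ = 56 + 0.3·38 = 67.4; e = 63.8 − 67.4 = -3.6
x=39: ŷ = 56 + 0.3·39 = 67.7; e = 67.9 − 67.7 = 0.2
x=41: ŷ = 56 + 0.3·41 = 68.3; e = 65.3 − 68.3 = -3
x=75: ŷ = 56 + 0.3·75 = 78.5; e = 78.9 − 78.5 = 0.4
x=82: ŷ = 56 + 0.3·82 = 80.6; e = 81.2 − 80.6 = 0.6
SSE = 29.16 + 12.96 + 0.04 + 9 + 0.16 + 0.36 = 51.68
s = √(51.68/4) = √12.92 ≈ 3.594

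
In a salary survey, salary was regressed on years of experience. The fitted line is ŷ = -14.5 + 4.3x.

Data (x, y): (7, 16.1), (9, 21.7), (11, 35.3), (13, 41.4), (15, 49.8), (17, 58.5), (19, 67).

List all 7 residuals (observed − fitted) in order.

x=7: ŷ = -14.5 + 4.3·7 = 15.6; e = 16.1 − 15.6 = 0.5
x=9: ŷ = -14.5 + 4.3·9 = 24.2; e = 21.7 − 24.2 = -2.5
x=11: ŷ = -14.5 + 4.3·11 = 32.8; e = 35.3 − 32.8 = 2.5
x=13: ŷ = -14.5 + 4.3·13 = 41.4; e = 41.4 − 41.4 = 0
x=15: ŷ = -14.5 + 4.3·15 = 50; e = 49.8 − 50 = -0.2
x=17: ŷ = -14.5 + 4.3·17 = 58.6; e = 58.5 − 58.6 = -0.1
x=19: ŷ = -14.5 + 4.3·19 = 67.2; e = 67 − 67.2 = -0.2

0.5, -2.5, 2.5, 0, -0.2, -0.1, -0.2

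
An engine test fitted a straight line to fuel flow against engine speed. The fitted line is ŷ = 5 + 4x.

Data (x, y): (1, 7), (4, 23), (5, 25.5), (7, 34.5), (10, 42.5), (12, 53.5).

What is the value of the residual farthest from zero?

x=1: ŷ = 5 + 4·1 = 9; r = 7 − 9 = -2
x=4: ŷ = 5 + 4·4 = 21; r = 23 − 21 = 2
x=5: ŷ = 5 + 4·5 = 25; r = 25.5 − 25 = 0.5
x=7: ŷ = 5 + 4·7 = 33; r = 34.5 − 33 = 1.5
x=10: ŷ = 5 + 4·10 = 45; r = 42.5 − 45 = -2.5
x=12: ŷ = 5 + 4·12 = 53; r = 53.5 − 53 = 0.5
Largest |r| is 2.5 at x = 10, residual -2.5.

r = -2.5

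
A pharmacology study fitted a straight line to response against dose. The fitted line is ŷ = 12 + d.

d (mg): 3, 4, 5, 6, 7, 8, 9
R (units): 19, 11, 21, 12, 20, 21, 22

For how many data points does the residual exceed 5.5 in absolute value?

1

d=3: ŷ = 12 + 3 = 15; e = 19 − 15 = 4
d=4: ŷ = 12 + 4 = 16; e = 11 − 16 = -5
d=5: ŷ = 12 + 5 = 17; e = 21 − 17 = 4
d=6: ŷ = 12 + 6 = 18; e = 12 − 18 = -6
d=7: ŷ = 12 + 7 = 19; e = 20 − 19 = 1
d=8: ŷ = 12 + 8 = 20; e = 21 − 20 = 1
d=9: ŷ = 12 + 9 = 21; e = 22 − 21 = 1
|e| > 5.5: d=6 (|e|=6) → 1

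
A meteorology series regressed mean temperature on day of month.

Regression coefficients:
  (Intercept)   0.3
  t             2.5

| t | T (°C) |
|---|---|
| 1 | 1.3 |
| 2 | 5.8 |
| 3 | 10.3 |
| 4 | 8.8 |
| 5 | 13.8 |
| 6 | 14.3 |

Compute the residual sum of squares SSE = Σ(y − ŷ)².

SSE = 13

t=1: ŷ = 0.3 + 2.5·1 = 2.8; r = 1.3 − 2.8 = -1.5
t=2: ŷ = 0.3 + 2.5·2 = 5.3; r = 5.8 − 5.3 = 0.5
t=3: ŷ = 0.3 + 2.5·3 = 7.8; r = 10.3 − 7.8 = 2.5
t=4: ŷ = 0.3 + 2.5·4 = 10.3; r = 8.8 − 10.3 = -1.5
t=5: ŷ = 0.3 + 2.5·5 = 12.8; r = 13.8 − 12.8 = 1
t=6: ŷ = 0.3 + 2.5·6 = 15.3; r = 14.3 − 15.3 = -1
SSE = 2.25 + 0.25 + 6.25 + 2.25 + 1 + 1 = 13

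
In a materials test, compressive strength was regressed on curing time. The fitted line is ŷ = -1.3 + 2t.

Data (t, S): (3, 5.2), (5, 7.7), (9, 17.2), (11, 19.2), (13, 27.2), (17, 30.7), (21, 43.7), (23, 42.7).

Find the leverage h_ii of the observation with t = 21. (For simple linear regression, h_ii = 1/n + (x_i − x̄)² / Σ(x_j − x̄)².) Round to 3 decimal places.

h = 0.312

t̄ = (3 + 5 + 9 + 11 + 13 + 17 + 21 + 23)/8 = 12.75
Σ(t − t̄)² = 95.0625 + 60.0625 + 14.0625 + 3.0625 + 0.0625 + 18.0625 + 68.0625 + 105.062 = 363.5
h = 1/8 + (8.25)²/363.5 = 0.125 + 0.187242 = 0.312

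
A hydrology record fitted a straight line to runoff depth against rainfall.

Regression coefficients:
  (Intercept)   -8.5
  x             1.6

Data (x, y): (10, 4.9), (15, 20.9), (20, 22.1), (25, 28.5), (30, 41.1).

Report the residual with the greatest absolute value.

r = 5.4

x=10: ŷ = -8.5 + 1.6·10 = 7.5; r = 4.9 − 7.5 = -2.6
x=15: ŷ = -8.5 + 1.6·15 = 15.5; r = 20.9 − 15.5 = 5.4
x=20: ŷ = -8.5 + 1.6·20 = 23.5; r = 22.1 − 23.5 = -1.4
x=25: ŷ = -8.5 + 1.6·25 = 31.5; r = 28.5 − 31.5 = -3
x=30: ŷ = -8.5 + 1.6·30 = 39.5; r = 41.1 − 39.5 = 1.6
Largest |r| is 5.4 at x = 15, residual 5.4.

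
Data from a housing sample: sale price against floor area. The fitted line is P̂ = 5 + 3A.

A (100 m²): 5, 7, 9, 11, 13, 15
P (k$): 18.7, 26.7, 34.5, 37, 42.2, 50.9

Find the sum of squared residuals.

A=5: P̂ = 5 + 3·5 = 20; r = 18.7 − 20 = -1.3
A=7: P̂ = 5 + 3·7 = 26; r = 26.7 − 26 = 0.7
A=9: P̂ = 5 + 3·9 = 32; r = 34.5 − 32 = 2.5
A=11: P̂ = 5 + 3·11 = 38; r = 37 − 38 = -1
A=13: P̂ = 5 + 3·13 = 44; r = 42.2 − 44 = -1.8
A=15: P̂ = 5 + 3·15 = 50; r = 50.9 − 50 = 0.9
SSE = 1.69 + 0.49 + 6.25 + 1 + 3.24 + 0.81 = 13.48

SSE = 13.48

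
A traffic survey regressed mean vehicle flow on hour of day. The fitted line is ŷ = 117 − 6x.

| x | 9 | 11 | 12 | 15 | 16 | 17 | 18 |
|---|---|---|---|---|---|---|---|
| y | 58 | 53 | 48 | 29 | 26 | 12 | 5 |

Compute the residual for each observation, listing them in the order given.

-5, 2, 3, 2, 5, -3, -4

x=9: ŷ = 117 − 6·9 = 63; e = 58 − 63 = -5
x=11: ŷ = 117 − 6·11 = 51; e = 53 − 51 = 2
x=12: ŷ = 117 − 6·12 = 45; e = 48 − 45 = 3
x=15: ŷ = 117 − 6·15 = 27; e = 29 − 27 = 2
x=16: ŷ = 117 − 6·16 = 21; e = 26 − 21 = 5
x=17: ŷ = 117 − 6·17 = 15; e = 12 − 15 = -3
x=18: ŷ = 117 − 6·18 = 9; e = 5 − 9 = -4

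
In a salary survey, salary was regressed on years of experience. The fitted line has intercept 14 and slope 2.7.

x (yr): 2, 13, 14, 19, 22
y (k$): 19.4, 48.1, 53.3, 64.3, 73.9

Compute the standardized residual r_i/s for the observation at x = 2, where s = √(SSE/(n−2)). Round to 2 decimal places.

x=2: ŷ = 14 + 2.7·2 = 19.4; r = 19.4 − 19.4 = 0
x=13: ŷ = 14 + 2.7·13 = 49.1; r = 48.1 − 49.1 = -1
x=14: ŷ = 14 + 2.7·14 = 51.8; r = 53.3 − 51.8 = 1.5
x=19: ŷ = 14 + 2.7·19 = 65.3; r = 64.3 − 65.3 = -1
x=22: ŷ = 14 + 2.7·22 = 73.4; r = 73.9 − 73.4 = 0.5
SSE = 0 + 1 + 2.25 + 1 + 0.25 = 4.5
s = √(4.5/3) = 1.22474
r/s = 0 / 1.22474 = 0.00

0.00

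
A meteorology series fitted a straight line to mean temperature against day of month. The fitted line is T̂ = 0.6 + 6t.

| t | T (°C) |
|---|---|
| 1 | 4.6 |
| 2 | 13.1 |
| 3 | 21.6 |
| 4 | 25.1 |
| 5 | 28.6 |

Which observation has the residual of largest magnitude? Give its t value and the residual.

t=1: T̂ = 0.6 + 6·1 = 6.6; r = 4.6 − 6.6 = -2
t=2: T̂ = 0.6 + 6·2 = 12.6; r = 13.1 − 12.6 = 0.5
t=3: T̂ = 0.6 + 6·3 = 18.6; r = 21.6 − 18.6 = 3
t=4: T̂ = 0.6 + 6·4 = 24.6; r = 25.1 − 24.6 = 0.5
t=5: T̂ = 0.6 + 6·5 = 30.6; r = 28.6 − 30.6 = -2
Largest |r| is 3 at t = 3, residual 3.

t = 3, r = 3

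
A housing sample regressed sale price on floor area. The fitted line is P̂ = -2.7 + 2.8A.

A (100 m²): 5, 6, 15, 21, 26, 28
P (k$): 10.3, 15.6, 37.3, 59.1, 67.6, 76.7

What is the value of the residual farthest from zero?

e = 3

A=5: P̂ = -2.7 + 2.8·5 = 11.3; e = 10.3 − 11.3 = -1
A=6: P̂ = -2.7 + 2.8·6 = 14.1; e = 15.6 − 14.1 = 1.5
A=15: P̂ = -2.7 + 2.8·15 = 39.3; e = 37.3 − 39.3 = -2
A=21: P̂ = -2.7 + 2.8·21 = 56.1; e = 59.1 − 56.1 = 3
A=26: P̂ = -2.7 + 2.8·26 = 70.1; e = 67.6 − 70.1 = -2.5
A=28: P̂ = -2.7 + 2.8·28 = 75.7; e = 76.7 − 75.7 = 1
Largest |e| is 3 at A = 21, residual 3.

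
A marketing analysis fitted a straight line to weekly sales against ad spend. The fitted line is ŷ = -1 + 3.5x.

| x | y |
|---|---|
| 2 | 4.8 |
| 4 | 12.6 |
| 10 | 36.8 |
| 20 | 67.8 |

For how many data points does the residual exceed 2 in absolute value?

x=2: ŷ = -1 + 3.5·2 = 6; e = 4.8 − 6 = -1.2
x=4: ŷ = -1 + 3.5·4 = 13; e = 12.6 − 13 = -0.4
x=10: ŷ = -1 + 3.5·10 = 34; e = 36.8 − 34 = 2.8
x=20: ŷ = -1 + 3.5·20 = 69; e = 67.8 − 69 = -1.2
|e| > 2: x=10 (|e|=2.8) → 1

1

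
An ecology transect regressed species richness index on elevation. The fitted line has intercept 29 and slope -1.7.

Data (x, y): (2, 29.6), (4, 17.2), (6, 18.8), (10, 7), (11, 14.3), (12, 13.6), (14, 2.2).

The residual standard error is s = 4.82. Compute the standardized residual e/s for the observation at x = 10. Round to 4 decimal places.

-1.0373

ŷ = 29 − 1.7·10 = 12
e = 7 − 12 = -5
e/s = -5 / 4.82 = -1.0373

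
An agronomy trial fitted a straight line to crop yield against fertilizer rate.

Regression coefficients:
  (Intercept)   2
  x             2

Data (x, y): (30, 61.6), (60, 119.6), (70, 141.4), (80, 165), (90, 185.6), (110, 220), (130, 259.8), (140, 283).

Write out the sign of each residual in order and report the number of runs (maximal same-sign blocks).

4 runs

x=30: ŷ = 2 + 2·30 = 62; r = 61.6 − 62 = -0.4
x=60: ŷ = 2 + 2·60 = 122; r = 119.6 − 122 = -2.4
x=70: ŷ = 2 + 2·70 = 142; r = 141.4 − 142 = -0.6
x=80: ŷ = 2 + 2·80 = 162; r = 165 − 162 = 3
x=90: ŷ = 2 + 2·90 = 182; r = 185.6 − 182 = 3.6
x=110: ŷ = 2 + 2·110 = 222; r = 220 − 222 = -2
x=130: ŷ = 2 + 2·130 = 262; r = 259.8 − 262 = -2.2
x=140: ŷ = 2 + 2·140 = 282; r = 283 − 282 = 1
Signs: − − − + + − − +
Runs: −×3, +×2, −×2, +×1 → 4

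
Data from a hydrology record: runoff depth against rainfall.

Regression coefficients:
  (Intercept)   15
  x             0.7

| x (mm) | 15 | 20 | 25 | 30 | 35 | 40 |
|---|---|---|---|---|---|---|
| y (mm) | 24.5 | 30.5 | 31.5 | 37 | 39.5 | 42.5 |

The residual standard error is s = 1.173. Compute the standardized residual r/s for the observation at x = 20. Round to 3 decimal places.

ŷ = 15 + 0.7·20 = 29
r = 30.5 − 29 = 1.5
r/s = 1.5 / 1.173 = 1.279

1.279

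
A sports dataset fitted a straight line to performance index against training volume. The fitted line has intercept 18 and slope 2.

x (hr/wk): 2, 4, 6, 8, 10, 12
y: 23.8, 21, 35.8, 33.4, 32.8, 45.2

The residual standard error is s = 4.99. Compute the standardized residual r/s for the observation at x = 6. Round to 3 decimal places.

ŷ = 18 + 2·6 = 30
r = 35.8 − 30 = 5.8
r/s = 5.8 / 4.99 = 1.162

1.162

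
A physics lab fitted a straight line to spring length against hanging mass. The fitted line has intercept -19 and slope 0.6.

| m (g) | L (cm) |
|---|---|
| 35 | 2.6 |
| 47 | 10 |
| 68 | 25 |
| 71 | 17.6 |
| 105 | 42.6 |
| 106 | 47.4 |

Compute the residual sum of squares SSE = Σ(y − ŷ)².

m=35: ŷ = -19 + 0.6·35 = 2; e = 2.6 − 2 = 0.6
m=47: ŷ = -19 + 0.6·47 = 9.2; e = 10 − 9.2 = 0.8
m=68: ŷ = -19 + 0.6·68 = 21.8; e = 25 − 21.8 = 3.2
m=71: ŷ = -19 + 0.6·71 = 23.6; e = 17.6 − 23.6 = -6
m=105: ŷ = -19 + 0.6·105 = 44; e = 42.6 − 44 = -1.4
m=106: ŷ = -19 + 0.6·106 = 44.6; e = 47.4 − 44.6 = 2.8
SSE = 0.36 + 0.64 + 10.24 + 36 + 1.96 + 7.84 = 57.04

SSE = 57.04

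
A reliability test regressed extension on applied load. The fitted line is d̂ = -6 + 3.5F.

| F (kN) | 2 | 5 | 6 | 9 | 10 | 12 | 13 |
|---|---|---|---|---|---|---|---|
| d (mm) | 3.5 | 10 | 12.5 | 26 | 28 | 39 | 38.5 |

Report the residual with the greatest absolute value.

F=2: d̂ = -6 + 3.5·2 = 1; e = 3.5 − 1 = 2.5
F=5: d̂ = -6 + 3.5·5 = 11.5; e = 10 − 11.5 = -1.5
F=6: d̂ = -6 + 3.5·6 = 15; e = 12.5 − 15 = -2.5
F=9: d̂ = -6 + 3.5·9 = 25.5; e = 26 − 25.5 = 0.5
F=10: d̂ = -6 + 3.5·10 = 29; e = 28 − 29 = -1
F=12: d̂ = -6 + 3.5·12 = 36; e = 39 − 36 = 3
F=13: d̂ = -6 + 3.5·13 = 39.5; e = 38.5 − 39.5 = -1
Largest |e| is 3 at F = 12, residual 3.

e = 3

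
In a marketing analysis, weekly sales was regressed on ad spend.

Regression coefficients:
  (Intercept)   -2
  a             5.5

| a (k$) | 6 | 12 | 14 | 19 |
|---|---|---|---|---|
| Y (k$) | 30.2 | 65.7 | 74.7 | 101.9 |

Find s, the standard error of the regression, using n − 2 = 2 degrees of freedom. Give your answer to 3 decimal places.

a=6: ŷ = -2 + 5.5·6 = 31; e = 30.2 − 31 = -0.8
a=12: ŷ = -2 + 5.5·12 = 64; e = 65.7 − 64 = 1.7
a=14: ŷ = -2 + 5.5·14 = 75; e = 74.7 − 75 = -0.3
a=19: ŷ = -2 + 5.5·19 = 102.5; e = 101.9 − 102.5 = -0.6
SSE = 0.64 + 2.89 + 0.09 + 0.36 = 3.98
s = √(3.98/2) = √1.99 ≈ 1.411

s = 1.411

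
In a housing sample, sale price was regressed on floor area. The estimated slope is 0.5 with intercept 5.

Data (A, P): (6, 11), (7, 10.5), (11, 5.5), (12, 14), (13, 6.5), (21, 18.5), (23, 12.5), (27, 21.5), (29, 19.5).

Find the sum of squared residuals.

A=6: P̂ = 5 + 0.5·6 = 8; e = 11 − 8 = 3
A=7: P̂ = 5 + 0.5·7 = 8.5; e = 10.5 − 8.5 = 2
A=11: P̂ = 5 + 0.5·11 = 10.5; e = 5.5 − 10.5 = -5
A=12: P̂ = 5 + 0.5·12 = 11; e = 14 − 11 = 3
A=13: P̂ = 5 + 0.5·13 = 11.5; e = 6.5 − 11.5 = -5
A=21: P̂ = 5 + 0.5·21 = 15.5; e = 18.5 − 15.5 = 3
A=23: P̂ = 5 + 0.5·23 = 16.5; e = 12.5 − 16.5 = -4
A=27: P̂ = 5 + 0.5·27 = 18.5; e = 21.5 − 18.5 = 3
A=29: P̂ = 5 + 0.5·29 = 19.5; e = 19.5 − 19.5 = 0
SSE = 9 + 4 + 25 + 9 + 25 + 9 + 16 + 9 + 0 = 106

SSE = 106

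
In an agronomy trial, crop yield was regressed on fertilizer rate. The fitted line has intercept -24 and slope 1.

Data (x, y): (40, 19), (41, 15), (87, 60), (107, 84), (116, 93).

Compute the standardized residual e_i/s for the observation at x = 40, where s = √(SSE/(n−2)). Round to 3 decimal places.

x=40: ŷ = -24 + 40 = 16; e = 19 − 16 = 3
x=41: ŷ = -24 + 41 = 17; e = 15 − 17 = -2
x=87: ŷ = -24 + 87 = 63; e = 60 − 63 = -3
x=107: ŷ = -24 + 107 = 83; e = 84 − 83 = 1
x=116: ŷ = -24 + 116 = 92; e = 93 − 92 = 1
SSE = 9 + 4 + 9 + 1 + 1 = 24
s = √(24/3) = 2.82843
e/s = 3 / 2.82843 = 1.061

1.061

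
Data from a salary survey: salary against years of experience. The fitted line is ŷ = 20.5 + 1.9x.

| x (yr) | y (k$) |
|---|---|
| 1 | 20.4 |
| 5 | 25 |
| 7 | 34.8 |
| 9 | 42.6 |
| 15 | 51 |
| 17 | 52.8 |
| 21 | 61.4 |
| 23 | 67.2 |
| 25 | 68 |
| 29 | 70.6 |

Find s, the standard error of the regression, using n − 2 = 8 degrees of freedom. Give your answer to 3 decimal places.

s = 3.428

x=1: ŷ = 20.5 + 1.9·1 = 22.4; r = 20.4 − 22.4 = -2
x=5: ŷ = 20.5 + 1.9·5 = 30; r = 25 − 30 = -5
x=7: ŷ = 20.5 + 1.9·7 = 33.8; r = 34.8 − 33.8 = 1
x=9: ŷ = 20.5 + 1.9·9 = 37.6; r = 42.6 − 37.6 = 5
x=15: ŷ = 20.5 + 1.9·15 = 49; r = 51 − 49 = 2
x=17: ŷ = 20.5 + 1.9·17 = 52.8; r = 52.8 − 52.8 = 0
x=21: ŷ = 20.5 + 1.9·21 = 60.4; r = 61.4 − 60.4 = 1
x=23: ŷ = 20.5 + 1.9·23 = 64.2; r = 67.2 − 64.2 = 3
x=25: ŷ = 20.5 + 1.9·25 = 68; r = 68 − 68 = 0
x=29: ŷ = 20.5 + 1.9·29 = 75.6; r = 70.6 − 75.6 = -5
SSE = 4 + 25 + 1 + 25 + 4 + 0 + 1 + 9 + 0 + 25 = 94
s = √(94/8) = √11.75 ≈ 3.428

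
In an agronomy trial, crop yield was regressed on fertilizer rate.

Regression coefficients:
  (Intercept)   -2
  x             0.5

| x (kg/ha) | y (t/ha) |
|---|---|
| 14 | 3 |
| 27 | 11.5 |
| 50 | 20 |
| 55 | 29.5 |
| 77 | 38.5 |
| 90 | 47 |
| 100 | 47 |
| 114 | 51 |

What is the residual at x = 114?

r = -4

ŷ = -2 + 0.5·114 = 55
r = 51 − 55 = -4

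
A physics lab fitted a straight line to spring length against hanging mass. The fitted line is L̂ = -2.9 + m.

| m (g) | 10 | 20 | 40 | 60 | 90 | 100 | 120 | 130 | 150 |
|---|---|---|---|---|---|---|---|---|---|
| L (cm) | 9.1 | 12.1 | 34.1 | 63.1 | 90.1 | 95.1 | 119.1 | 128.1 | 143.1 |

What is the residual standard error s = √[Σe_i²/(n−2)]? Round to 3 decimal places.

m=10: L̂ = -2.9 + 10 = 7.1; e = 9.1 − 7.1 = 2
m=20: L̂ = -2.9 + 20 = 17.1; e = 12.1 − 17.1 = -5
m=40: L̂ = -2.9 + 40 = 37.1; e = 34.1 − 37.1 = -3
m=60: L̂ = -2.9 + 60 = 57.1; e = 63.1 − 57.1 = 6
m=90: L̂ = -2.9 + 90 = 87.1; e = 90.1 − 87.1 = 3
m=100: L̂ = -2.9 + 100 = 97.1; e = 95.1 − 97.1 = -2
m=120: L̂ = -2.9 + 120 = 117.1; e = 119.1 − 117.1 = 2
m=130: L̂ = -2.9 + 130 = 127.1; e = 128.1 − 127.1 = 1
m=150: L̂ = -2.9 + 150 = 147.1; e = 143.1 − 147.1 = -4
SSE = 4 + 25 + 9 + 36 + 9 + 4 + 4 + 1 + 16 = 108
s = √(108/7) = √15.4286 ≈ 3.928

s = 3.928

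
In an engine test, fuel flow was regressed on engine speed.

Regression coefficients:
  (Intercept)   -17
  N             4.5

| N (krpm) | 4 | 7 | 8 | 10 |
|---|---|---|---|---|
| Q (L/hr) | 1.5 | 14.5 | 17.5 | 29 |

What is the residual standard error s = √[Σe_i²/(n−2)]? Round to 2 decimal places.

s = 1.32

N=4: Q̂ = -17 + 4.5·4 = 1; e = 1.5 − 1 = 0.5
N=7: Q̂ = -17 + 4.5·7 = 14.5; e = 14.5 − 14.5 = 0
N=8: Q̂ = -17 + 4.5·8 = 19; e = 17.5 − 19 = -1.5
N=10: Q̂ = -17 + 4.5·10 = 28; e = 29 − 28 = 1
SSE = 0.25 + 0 + 2.25 + 1 = 3.5
s = √(3.5/2) = √1.75 ≈ 1.32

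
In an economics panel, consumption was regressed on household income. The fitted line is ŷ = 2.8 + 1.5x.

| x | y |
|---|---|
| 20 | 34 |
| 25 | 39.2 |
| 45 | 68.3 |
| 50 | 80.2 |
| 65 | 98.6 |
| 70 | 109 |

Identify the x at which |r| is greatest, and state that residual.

x=20: ŷ = 2.8 + 1.5·20 = 32.8; r = 34 − 32.8 = 1.2
x=25: ŷ = 2.8 + 1.5·25 = 40.3; r = 39.2 − 40.3 = -1.1
x=45: ŷ = 2.8 + 1.5·45 = 70.3; r = 68.3 − 70.3 = -2
x=50: ŷ = 2.8 + 1.5·50 = 77.8; r = 80.2 − 77.8 = 2.4
x=65: ŷ = 2.8 + 1.5·65 = 100.3; r = 98.6 − 100.3 = -1.7
x=70: ŷ = 2.8 + 1.5·70 = 107.8; r = 109 − 107.8 = 1.2
Largest |r| is 2.4 at x = 50, residual 2.4.

x = 50, r = 2.4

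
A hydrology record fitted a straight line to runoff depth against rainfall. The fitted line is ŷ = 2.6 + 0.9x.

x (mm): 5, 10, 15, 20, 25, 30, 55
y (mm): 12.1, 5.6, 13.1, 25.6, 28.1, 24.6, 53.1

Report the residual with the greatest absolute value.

x=5: ŷ = 2.6 + 0.9·5 = 7.1; e = 12.1 − 7.1 = 5
x=10: ŷ = 2.6 + 0.9·10 = 11.6; e = 5.6 − 11.6 = -6
x=15: ŷ = 2.6 + 0.9·15 = 16.1; e = 13.1 − 16.1 = -3
x=20: ŷ = 2.6 + 0.9·20 = 20.6; e = 25.6 − 20.6 = 5
x=25: ŷ = 2.6 + 0.9·25 = 25.1; e = 28.1 − 25.1 = 3
x=30: ŷ = 2.6 + 0.9·30 = 29.6; e = 24.6 − 29.6 = -5
x=55: ŷ = 2.6 + 0.9·55 = 52.1; e = 53.1 − 52.1 = 1
Largest |e| is 6 at x = 10, residual -6.

e = -6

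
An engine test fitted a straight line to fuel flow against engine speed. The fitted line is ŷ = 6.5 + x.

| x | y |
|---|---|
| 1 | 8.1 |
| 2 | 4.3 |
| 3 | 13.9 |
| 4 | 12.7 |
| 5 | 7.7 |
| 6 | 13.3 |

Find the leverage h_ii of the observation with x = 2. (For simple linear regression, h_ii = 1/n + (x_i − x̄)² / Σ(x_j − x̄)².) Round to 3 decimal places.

h = 0.295

x̄ = (1 + 2 + 3 + 4 + 5 + 6)/6 = 3.5
Σ(x − x̄)² = 6.25 + 2.25 + 0.25 + 0.25 + 2.25 + 6.25 = 17.5
h = 1/6 + (-1.5)²/17.5 = 0.166667 + 0.128571 = 0.295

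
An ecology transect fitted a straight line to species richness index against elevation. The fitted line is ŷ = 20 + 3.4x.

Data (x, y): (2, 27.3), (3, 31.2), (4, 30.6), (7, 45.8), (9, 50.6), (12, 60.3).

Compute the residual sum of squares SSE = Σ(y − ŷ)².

x=2: ŷ = 20 + 3.4·2 = 26.8; r = 27.3 − 26.8 = 0.5
x=3: ŷ = 20 + 3.4·3 = 30.2; r = 31.2 − 30.2 = 1
x=4: ŷ = 20 + 3.4·4 = 33.6; r = 30.6 − 33.6 = -3
x=7: ŷ = 20 + 3.4·7 = 43.8; r = 45.8 − 43.8 = 2
x=9: ŷ = 20 + 3.4·9 = 50.6; r = 50.6 − 50.6 = 0
x=12: ŷ = 20 + 3.4·12 = 60.8; r = 60.3 − 60.8 = -0.5
SSE = 0.25 + 1 + 9 + 4 + 0 + 0.25 = 14.5

SSE = 14.5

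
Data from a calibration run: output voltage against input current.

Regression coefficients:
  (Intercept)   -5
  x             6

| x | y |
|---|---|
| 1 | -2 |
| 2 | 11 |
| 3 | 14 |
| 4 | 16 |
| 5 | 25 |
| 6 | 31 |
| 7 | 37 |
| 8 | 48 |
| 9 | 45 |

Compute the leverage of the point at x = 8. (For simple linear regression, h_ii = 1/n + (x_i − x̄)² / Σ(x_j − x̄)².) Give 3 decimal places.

x̄ = (1 + 2 + 3 + 4 + 5 + 6 + 7 + 8 + 9)/9 = 5
Σ(x − x̄)² = 16 + 9 + 4 + 1 + 0 + 1 + 4 + 9 + 16 = 60
h = 1/9 + (3)²/60 = 0.111111 + 0.15 = 0.261

h = 0.261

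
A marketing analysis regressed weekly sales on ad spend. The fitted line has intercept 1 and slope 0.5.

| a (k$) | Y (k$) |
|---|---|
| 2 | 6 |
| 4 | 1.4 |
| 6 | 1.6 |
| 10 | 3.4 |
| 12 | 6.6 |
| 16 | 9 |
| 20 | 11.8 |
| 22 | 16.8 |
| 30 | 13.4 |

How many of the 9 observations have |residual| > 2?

a=2: Ŷ = 1 + 0.5·2 = 2; r = 6 − 2 = 4
a=4: Ŷ = 1 + 0.5·4 = 3; r = 1.4 − 3 = -1.6
a=6: Ŷ = 1 + 0.5·6 = 4; r = 1.6 − 4 = -2.4
a=10: Ŷ = 1 + 0.5·10 = 6; r = 3.4 − 6 = -2.6
a=12: Ŷ = 1 + 0.5·12 = 7; r = 6.6 − 7 = -0.4
a=16: Ŷ = 1 + 0.5·16 = 9; r = 9 − 9 = 0
a=20: Ŷ = 1 + 0.5·20 = 11; r = 11.8 − 11 = 0.8
a=22: Ŷ = 1 + 0.5·22 = 12; r = 16.8 − 12 = 4.8
a=30: Ŷ = 1 + 0.5·30 = 16; r = 13.4 − 16 = -2.6
|r| > 2: a=2 (|r|=4), a=6 (|r|=2.4), a=10 (|r|=2.6), a=22 (|r|=4.8), a=30 (|r|=2.6) → 5

5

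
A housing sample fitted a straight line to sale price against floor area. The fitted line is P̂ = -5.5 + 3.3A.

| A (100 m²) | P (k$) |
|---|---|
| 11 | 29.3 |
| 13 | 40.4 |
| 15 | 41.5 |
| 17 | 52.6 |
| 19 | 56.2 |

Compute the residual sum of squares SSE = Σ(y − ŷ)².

SSE = 22.5

A=11: P̂ = -5.5 + 3.3·11 = 30.8; e = 29.3 − 30.8 = -1.5
A=13: P̂ = -5.5 + 3.3·13 = 37.4; e = 40.4 − 37.4 = 3
A=15: P̂ = -5.5 + 3.3·15 = 44; e = 41.5 − 44 = -2.5
A=17: P̂ = -5.5 + 3.3·17 = 50.6; e = 52.6 − 50.6 = 2
A=19: P̂ = -5.5 + 3.3·19 = 57.2; e = 56.2 − 57.2 = -1
SSE = 2.25 + 9 + 6.25 + 4 + 1 = 22.5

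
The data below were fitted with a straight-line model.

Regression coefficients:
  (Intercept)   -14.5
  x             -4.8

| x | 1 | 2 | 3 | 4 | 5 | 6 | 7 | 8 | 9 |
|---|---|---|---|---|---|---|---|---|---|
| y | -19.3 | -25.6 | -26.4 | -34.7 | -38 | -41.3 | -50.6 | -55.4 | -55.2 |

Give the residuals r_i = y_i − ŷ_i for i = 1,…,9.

0, -1.5, 2.5, -1, 0.5, 2, -2.5, -2.5, 2.5

x=1: ŷ = -14.5 − 4.8·1 = -19.3; r = -19.3 − (-19.3) = 0
x=2: ŷ = -14.5 − 4.8·2 = -24.1; r = -25.6 − (-24.1) = -1.5
x=3: ŷ = -14.5 − 4.8·3 = -28.9; r = -26.4 − (-28.9) = 2.5
x=4: ŷ = -14.5 − 4.8·4 = -33.7; r = -34.7 − (-33.7) = -1
x=5: ŷ = -14.5 − 4.8·5 = -38.5; r = -38 − (-38.5) = 0.5
x=6: ŷ = -14.5 − 4.8·6 = -43.3; r = -41.3 − (-43.3) = 2
x=7: ŷ = -14.5 − 4.8·7 = -48.1; r = -50.6 − (-48.1) = -2.5
x=8: ŷ = -14.5 − 4.8·8 = -52.9; r = -55.4 − (-52.9) = -2.5
x=9: ŷ = -14.5 − 4.8·9 = -57.7; r = -55.2 − (-57.7) = 2.5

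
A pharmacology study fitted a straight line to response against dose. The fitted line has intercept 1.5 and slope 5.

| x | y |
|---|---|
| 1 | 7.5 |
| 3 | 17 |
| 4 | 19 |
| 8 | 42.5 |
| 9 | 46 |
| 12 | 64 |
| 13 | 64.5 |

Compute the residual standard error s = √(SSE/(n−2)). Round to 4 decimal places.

s = 1.9494

x=1: ŷ = 1.5 + 5·1 = 6.5; e = 7.5 − 6.5 = 1
x=3: ŷ = 1.5 + 5·3 = 16.5; e = 17 − 16.5 = 0.5
x=4: ŷ = 1.5 + 5·4 = 21.5; e = 19 − 21.5 = -2.5
x=8: ŷ = 1.5 + 5·8 = 41.5; e = 42.5 − 41.5 = 1
x=9: ŷ = 1.5 + 5·9 = 46.5; e = 46 − 46.5 = -0.5
x=12: ŷ = 1.5 + 5·12 = 61.5; e = 64 − 61.5 = 2.5
x=13: ŷ = 1.5 + 5·13 = 66.5; e = 64.5 − 66.5 = -2
SSE = 1 + 0.25 + 6.25 + 1 + 0.25 + 6.25 + 4 = 19
s = √(19/5) = √3.8 ≈ 1.9494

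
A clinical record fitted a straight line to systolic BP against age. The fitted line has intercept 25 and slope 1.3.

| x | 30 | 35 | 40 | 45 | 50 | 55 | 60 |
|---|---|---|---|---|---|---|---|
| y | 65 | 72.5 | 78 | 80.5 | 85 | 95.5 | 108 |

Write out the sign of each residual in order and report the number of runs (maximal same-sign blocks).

3 runs

x=30: ŷ = 25 + 1.3·30 = 64; r = 65 − 64 = 1
x=35: ŷ = 25 + 1.3·35 = 70.5; r = 72.5 − 70.5 = 2
x=40: ŷ = 25 + 1.3·40 = 77; r = 78 − 77 = 1
x=45: ŷ = 25 + 1.3·45 = 83.5; r = 80.5 − 83.5 = -3
x=50: ŷ = 25 + 1.3·50 = 90; r = 85 − 90 = -5
x=55: ŷ = 25 + 1.3·55 = 96.5; r = 95.5 − 96.5 = -1
x=60: ŷ = 25 + 1.3·60 = 103; r = 108 − 103 = 5
Signs: + + + − − − +
Runs: +×3, −×3, +×1 → 3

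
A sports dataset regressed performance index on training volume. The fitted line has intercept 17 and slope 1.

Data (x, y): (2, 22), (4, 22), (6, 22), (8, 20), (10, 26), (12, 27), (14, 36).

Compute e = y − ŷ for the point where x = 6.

e = -1

ŷ = 17 + 6 = 23
e = 22 − 23 = -1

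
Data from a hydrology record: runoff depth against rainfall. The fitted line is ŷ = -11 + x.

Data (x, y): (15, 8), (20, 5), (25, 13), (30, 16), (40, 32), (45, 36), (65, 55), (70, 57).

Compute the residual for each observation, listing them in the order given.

x=15: ŷ = -11 + 15 = 4; e = 8 − 4 = 4
x=20: ŷ = -11 + 20 = 9; e = 5 − 9 = -4
x=25: ŷ = -11 + 25 = 14; e = 13 − 14 = -1
x=30: ŷ = -11 + 30 = 19; e = 16 − 19 = -3
x=40: ŷ = -11 + 40 = 29; e = 32 − 29 = 3
x=45: ŷ = -11 + 45 = 34; e = 36 − 34 = 2
x=65: ŷ = -11 + 65 = 54; e = 55 − 54 = 1
x=70: ŷ = -11 + 70 = 59; e = 57 − 59 = -2

4, -4, -1, -3, 3, 2, 1, -2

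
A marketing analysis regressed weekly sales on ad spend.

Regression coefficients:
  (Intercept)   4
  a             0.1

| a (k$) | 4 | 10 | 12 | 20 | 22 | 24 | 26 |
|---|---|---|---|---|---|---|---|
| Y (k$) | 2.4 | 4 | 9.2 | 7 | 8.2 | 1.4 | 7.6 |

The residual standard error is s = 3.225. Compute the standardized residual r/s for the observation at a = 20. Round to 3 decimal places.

Ŷ = 4 + 0.1·20 = 6
r = 7 − 6 = 1
r/s = 1 / 3.225 = 0.310

0.310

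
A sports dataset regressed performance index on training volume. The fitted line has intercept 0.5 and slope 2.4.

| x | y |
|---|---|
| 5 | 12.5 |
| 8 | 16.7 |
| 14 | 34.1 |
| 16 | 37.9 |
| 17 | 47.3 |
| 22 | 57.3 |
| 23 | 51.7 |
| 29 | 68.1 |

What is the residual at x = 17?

ŷ = 0.5 + 2.4·17 = 41.3
e = 47.3 − 41.3 = 6

e = 6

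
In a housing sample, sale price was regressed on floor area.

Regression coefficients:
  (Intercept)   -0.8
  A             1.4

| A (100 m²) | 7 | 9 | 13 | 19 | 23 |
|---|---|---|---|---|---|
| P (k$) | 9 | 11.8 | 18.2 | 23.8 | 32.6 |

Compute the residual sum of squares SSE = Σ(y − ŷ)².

SSE = 6.08

A=7: P̂ = -0.8 + 1.4·7 = 9; r = 9 − 9 = 0
A=9: P̂ = -0.8 + 1.4·9 = 11.8; r = 11.8 − 11.8 = 0
A=13: P̂ = -0.8 + 1.4·13 = 17.4; r = 18.2 − 17.4 = 0.8
A=19: P̂ = -0.8 + 1.4·19 = 25.8; r = 23.8 − 25.8 = -2
A=23: P̂ = -0.8 + 1.4·23 = 31.4; r = 32.6 − 31.4 = 1.2
SSE = 0 + 0 + 0.64 + 4 + 1.44 = 6.08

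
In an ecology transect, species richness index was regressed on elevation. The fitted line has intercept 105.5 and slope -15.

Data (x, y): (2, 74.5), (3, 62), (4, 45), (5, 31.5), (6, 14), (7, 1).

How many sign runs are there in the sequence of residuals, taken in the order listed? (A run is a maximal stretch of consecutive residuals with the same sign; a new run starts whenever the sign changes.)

6 runs

x=2: ŷ = 105.5 − 15·2 = 75.5; e = 74.5 − 75.5 = -1
x=3: ŷ = 105.5 − 15·3 = 60.5; e = 62 − 60.5 = 1.5
x=4: ŷ = 105.5 − 15·4 = 45.5; e = 45 − 45.5 = -0.5
x=5: ŷ = 105.5 − 15·5 = 30.5; e = 31.5 − 30.5 = 1
x=6: ŷ = 105.5 − 15·6 = 15.5; e = 14 − 15.5 = -1.5
x=7: ŷ = 105.5 − 15·7 = 0.5; e = 1 − 0.5 = 0.5
Signs: − + − + − +
Runs: −×1, +×1, −×1, +×1, −×1, +×1 → 6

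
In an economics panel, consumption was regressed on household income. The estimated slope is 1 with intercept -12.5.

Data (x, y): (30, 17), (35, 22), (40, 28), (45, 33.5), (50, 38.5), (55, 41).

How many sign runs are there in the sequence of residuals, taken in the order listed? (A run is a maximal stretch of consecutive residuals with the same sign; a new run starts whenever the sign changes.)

3 runs

x=30: ŷ = -12.5 + 30 = 17.5; r = 17 − 17.5 = -0.5
x=35: ŷ = -12.5 + 35 = 22.5; r = 22 − 22.5 = -0.5
x=40: ŷ = -12.5 + 40 = 27.5; r = 28 − 27.5 = 0.5
x=45: ŷ = -12.5 + 45 = 32.5; r = 33.5 − 32.5 = 1
x=50: ŷ = -12.5 + 50 = 37.5; r = 38.5 − 37.5 = 1
x=55: ŷ = -12.5 + 55 = 42.5; r = 41 − 42.5 = -1.5
Signs: − − + + + −
Runs: −×2, +×3, −×1 → 3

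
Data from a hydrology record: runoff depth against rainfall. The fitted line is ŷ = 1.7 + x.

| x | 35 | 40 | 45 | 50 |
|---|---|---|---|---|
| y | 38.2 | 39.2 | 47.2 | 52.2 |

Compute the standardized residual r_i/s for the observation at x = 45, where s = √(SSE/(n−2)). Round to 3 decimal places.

0.236

x=35: ŷ = 1.7 + 35 = 36.7; r = 38.2 − 36.7 = 1.5
x=40: ŷ = 1.7 + 40 = 41.7; r = 39.2 − 41.7 = -2.5
x=45: ŷ = 1.7 + 45 = 46.7; r = 47.2 − 46.7 = 0.5
x=50: ŷ = 1.7 + 50 = 51.7; r = 52.2 − 51.7 = 0.5
SSE = 2.25 + 6.25 + 0.25 + 0.25 = 9
s = √(9/2) = 2.12132
r/s = 0.5 / 2.12132 = 0.236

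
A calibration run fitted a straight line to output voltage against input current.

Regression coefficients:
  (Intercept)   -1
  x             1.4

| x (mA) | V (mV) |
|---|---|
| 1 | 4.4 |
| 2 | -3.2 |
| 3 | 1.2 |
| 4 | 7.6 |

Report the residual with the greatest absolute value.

e = -5

x=1: ŷ = -1 + 1.4·1 = 0.4; e = 4.4 − 0.4 = 4
x=2: ŷ = -1 + 1.4·2 = 1.8; e = -3.2 − 1.8 = -5
x=3: ŷ = -1 + 1.4·3 = 3.2; e = 1.2 − 3.2 = -2
x=4: ŷ = -1 + 1.4·4 = 4.6; e = 7.6 − 4.6 = 3
Largest |e| is 5 at x = 2, residual -5.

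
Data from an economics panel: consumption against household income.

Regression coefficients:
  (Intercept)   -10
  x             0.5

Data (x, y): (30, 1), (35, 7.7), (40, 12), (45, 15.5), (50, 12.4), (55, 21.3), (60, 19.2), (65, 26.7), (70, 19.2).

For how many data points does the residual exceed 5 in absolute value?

1

x=30: ŷ = -10 + 0.5·30 = 5; e = 1 − 5 = -4
x=35: ŷ = -10 + 0.5·35 = 7.5; e = 7.7 − 7.5 = 0.2
x=40: ŷ = -10 + 0.5·40 = 10; e = 12 − 10 = 2
x=45: ŷ = -10 + 0.5·45 = 12.5; e = 15.5 − 12.5 = 3
x=50: ŷ = -10 + 0.5·50 = 15; e = 12.4 − 15 = -2.6
x=55: ŷ = -10 + 0.5·55 = 17.5; e = 21.3 − 17.5 = 3.8
x=60: ŷ = -10 + 0.5·60 = 20; e = 19.2 − 20 = -0.8
x=65: ŷ = -10 + 0.5·65 = 22.5; e = 26.7 − 22.5 = 4.2
x=70: ŷ = -10 + 0.5·70 = 25; e = 19.2 − 25 = -5.8
|e| > 5: x=70 (|e|=5.8) → 1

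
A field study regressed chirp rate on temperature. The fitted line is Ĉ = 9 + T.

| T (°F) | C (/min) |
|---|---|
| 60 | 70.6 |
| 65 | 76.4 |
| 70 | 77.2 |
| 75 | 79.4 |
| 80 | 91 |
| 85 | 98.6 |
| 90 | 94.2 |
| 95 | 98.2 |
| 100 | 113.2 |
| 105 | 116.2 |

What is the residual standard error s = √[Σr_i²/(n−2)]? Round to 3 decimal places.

T=60: Ĉ = 9 + 60 = 69; r = 70.6 − 69 = 1.6
T=65: Ĉ = 9 + 65 = 74; r = 76.4 − 74 = 2.4
T=70: Ĉ = 9 + 70 = 79; r = 77.2 − 79 = -1.8
T=75: Ĉ = 9 + 75 = 84; r = 79.4 − 84 = -4.6
T=80: Ĉ = 9 + 80 = 89; r = 91 − 89 = 2
T=85: Ĉ = 9 + 85 = 94; r = 98.6 − 94 = 4.6
T=90: Ĉ = 9 + 90 = 99; r = 94.2 − 99 = -4.8
T=95: Ĉ = 9 + 95 = 104; r = 98.2 − 104 = -5.8
T=100: Ĉ = 9 + 100 = 109; r = 113.2 − 109 = 4.2
T=105: Ĉ = 9 + 105 = 114; r = 116.2 − 114 = 2.2
SSE = 2.56 + 5.76 + 3.24 + 21.16 + 4 + 21.16 + 23.04 + 33.64 + 17.64 + 4.84 = 137.04
s = √(137.04/8) = √17.13 ≈ 4.139

s = 4.139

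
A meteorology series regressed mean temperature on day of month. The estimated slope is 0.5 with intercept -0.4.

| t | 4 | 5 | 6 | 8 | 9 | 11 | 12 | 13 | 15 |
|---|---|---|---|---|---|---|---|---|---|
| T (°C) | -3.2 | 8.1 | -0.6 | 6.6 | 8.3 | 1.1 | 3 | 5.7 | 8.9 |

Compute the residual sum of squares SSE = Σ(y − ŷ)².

SSE = 122.08

t=4: ŷ = -0.4 + 0.5·4 = 1.6; r = -3.2 − 1.6 = -4.8
t=5: ŷ = -0.4 + 0.5·5 = 2.1; r = 8.1 − 2.1 = 6
t=6: ŷ = -0.4 + 0.5·6 = 2.6; r = -0.6 − 2.6 = -3.2
t=8: ŷ = -0.4 + 0.5·8 = 3.6; r = 6.6 − 3.6 = 3
t=9: ŷ = -0.4 + 0.5·9 = 4.1; r = 8.3 − 4.1 = 4.2
t=11: ŷ = -0.4 + 0.5·11 = 5.1; r = 1.1 − 5.1 = -4
t=12: ŷ = -0.4 + 0.5·12 = 5.6; r = 3 − 5.6 = -2.6
t=13: ŷ = -0.4 + 0.5·13 = 6.1; r = 5.7 − 6.1 = -0.4
t=15: ŷ = -0.4 + 0.5·15 = 7.1; r = 8.9 − 7.1 = 1.8
SSE = 23.04 + 36 + 10.24 + 9 + 17.64 + 16 + 6.76 + 0.16 + 3.24 = 122.08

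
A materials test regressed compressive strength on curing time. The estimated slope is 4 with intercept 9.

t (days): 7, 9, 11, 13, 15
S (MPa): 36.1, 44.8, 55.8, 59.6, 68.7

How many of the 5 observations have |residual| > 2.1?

1

t=7: Ŝ = 9 + 4·7 = 37; r = 36.1 − 37 = -0.9
t=9: Ŝ = 9 + 4·9 = 45; r = 44.8 − 45 = -0.2
t=11: Ŝ = 9 + 4·11 = 53; r = 55.8 − 53 = 2.8
t=13: Ŝ = 9 + 4·13 = 61; r = 59.6 − 61 = -1.4
t=15: Ŝ = 9 + 4·15 = 69; r = 68.7 − 69 = -0.3
|r| > 2.1: t=11 (|r|=2.8) → 1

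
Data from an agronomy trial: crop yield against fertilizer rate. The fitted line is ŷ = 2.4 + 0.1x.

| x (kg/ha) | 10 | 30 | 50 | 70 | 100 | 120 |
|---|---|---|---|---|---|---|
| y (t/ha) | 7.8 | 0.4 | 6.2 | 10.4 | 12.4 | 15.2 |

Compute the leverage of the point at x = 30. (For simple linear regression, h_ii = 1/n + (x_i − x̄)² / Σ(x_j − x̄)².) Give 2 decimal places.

h = 0.29

x̄ = (10 + 30 + 50 + 70 + 100 + 120)/6 = 63.3333
Σ(x − x̄)² = 2844.44 + 1111.11 + 177.778 + 44.4444 + 1344.44 + 3211.11 = 8733.33
h = 1/6 + (-33.3333)²/8733.33 = 0.166667 + 0.127226 = 0.29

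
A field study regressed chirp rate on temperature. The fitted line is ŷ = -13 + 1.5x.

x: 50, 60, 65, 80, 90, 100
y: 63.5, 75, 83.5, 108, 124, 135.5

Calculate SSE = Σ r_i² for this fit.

SSE = 14.5

x=50: ŷ = -13 + 1.5·50 = 62; r = 63.5 − 62 = 1.5
x=60: ŷ = -13 + 1.5·60 = 77; r = 75 − 77 = -2
x=65: ŷ = -13 + 1.5·65 = 84.5; r = 83.5 − 84.5 = -1
x=80: ŷ = -13 + 1.5·80 = 107; r = 108 − 107 = 1
x=90: ŷ = -13 + 1.5·90 = 122; r = 124 − 122 = 2
x=100: ŷ = -13 + 1.5·100 = 137; r = 135.5 − 137 = -1.5
SSE = 2.25 + 4 + 1 + 1 + 4 + 2.25 = 14.5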